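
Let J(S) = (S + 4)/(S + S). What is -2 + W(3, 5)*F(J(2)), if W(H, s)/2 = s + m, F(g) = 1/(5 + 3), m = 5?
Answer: 1/2 ≈ 0.50000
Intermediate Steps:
J(S) = (4 + S)/(2*S) (J(S) = (4 + S)/((2*S)) = (4 + S)*(1/(2*S)) = (4 + S)/(2*S))
F(g) = 1/8
W(H, s) = 10 + 2*s (W(H, s) = 2*(s + 5) = 2*(5 + s) = 10 + 2*s)
-2 + W(3, 5)*F(J(2)) = -2 + (10 + 2*5)*(1/8) = -2 + (10 + 10)*(1/8) = -2 + 20*(1/8) = -2 + 5/2 = 1/2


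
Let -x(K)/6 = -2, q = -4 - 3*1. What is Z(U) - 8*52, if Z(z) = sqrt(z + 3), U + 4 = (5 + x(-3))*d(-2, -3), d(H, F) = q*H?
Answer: -416 + sqrt(237) ≈ -400.60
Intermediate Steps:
q = -7 (q = -4 - 3 = -7)
x(K) = 12 (x(K) = -6*(-2) = 12)
d(H, F) = -7*H
U = 234 (U = -4 + (5 + 12)*(-7*(-2)) = -4 + 17*14 = -4 + 238 = 234)
Z(z) = sqrt(3 + z)
Z(U) - 8*52 = sqrt(3 + 234) - 8*52 = sqrt(237) - 416 = -416 + sqrt(237)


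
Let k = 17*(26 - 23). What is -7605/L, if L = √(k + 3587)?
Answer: -7605*√3638/3638 ≈ -126.09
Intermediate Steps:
k = 51 (k = 17*3 = 51)
L = √3638 (L = √(51 + 3587) = √3638 ≈ 60.316)
-7605/L = -7605*√3638/3638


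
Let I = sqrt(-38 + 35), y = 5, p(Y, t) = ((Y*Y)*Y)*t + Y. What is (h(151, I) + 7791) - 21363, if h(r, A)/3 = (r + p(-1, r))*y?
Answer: -13587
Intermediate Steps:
p(Y, t) = Y + t*Y**3 (p(Y, t) = (Y**2*Y)*t + Y = Y**3*t + Y = t*Y**3 + Y = Y + t*Y**3)
I = I*sqrt(3) (I = sqrt(-3) = I*sqrt(3) ≈ 1.732*I)
h(r, A) = -15 (h(r, A) = 3*((r + (-1 + r*(-1)**3))*5) = 3*((r + (-1 + r*(-1)))*5) = 3*((r + (-1 - r))*5) = 3*(-1*5) = 3*(-5) = -15)
(h(151, I) + 7791) - 21363 = (-15 + 7791) - 21363 = 7776 - 21363 = -13587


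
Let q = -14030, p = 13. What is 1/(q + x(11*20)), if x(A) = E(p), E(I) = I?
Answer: -1/14017 ≈ -7.1342e-5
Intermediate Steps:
x(A) = 13
1/(q + x(11*20)) = 1/(-14030 + 13) = 1/(-14017) = -1/14017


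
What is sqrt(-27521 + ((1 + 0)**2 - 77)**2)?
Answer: I*sqrt(21745) ≈ 147.46*I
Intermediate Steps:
sqrt(-27521 + ((1 + 0)**2 - 77)**2) = sqrt(-27521 + (1**2 - 77)**2) = sqrt(-27521 + (1 - 77)**2) = sqrt(-27521 + (-76)**2) = sqrt(-27521 + 5776) = sqrt(-21745) = I*sqrt(21745)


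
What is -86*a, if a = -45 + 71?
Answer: -2236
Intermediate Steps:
a = 26
-86*a = -86*26 = -2236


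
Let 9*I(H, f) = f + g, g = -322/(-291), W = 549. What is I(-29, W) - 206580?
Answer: -540872939/2619 ≈ -2.0652e+5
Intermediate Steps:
g = 322/291 (g = -322*(-1/291) = 322/291 ≈ 1.1065)
I(H, f) = 322/2619 + f/9 (I(H, f) = (f + 322/291)/9 = (322/291 + f)/9 = 322/2619 + f/9)
I(-29, W) - 206580 = (322/2619 + (1/9)*549) - 206580 = (322/2619 + 61) - 206580 = 160081/2619 - 206580 = -540872939/2619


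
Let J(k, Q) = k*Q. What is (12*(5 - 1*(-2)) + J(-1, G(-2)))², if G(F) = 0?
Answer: 7056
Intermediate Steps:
J(k, Q) = Q*k
(12*(5 - 1*(-2)) + J(-1, G(-2)))² = (12*(5 - 1*(-2)) + 0*(-1))² = (12*(5 + 2) + 0)² = (12*7 + 0)² = (84 + 0)² = 84² = 7056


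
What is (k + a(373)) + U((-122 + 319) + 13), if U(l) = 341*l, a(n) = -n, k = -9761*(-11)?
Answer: 178608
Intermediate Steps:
k = 107371
(k + a(373)) + U((-122 + 319) + 13) = (107371 - 1*373) + 341*((-122 + 319) + 13) = (107371 - 373) + 341*(197 + 13) = 106998 + 341*210 = 106998 + 71610 = 178608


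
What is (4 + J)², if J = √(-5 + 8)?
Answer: (4 + √3)² ≈ 32.856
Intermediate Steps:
J = √3 ≈ 1.7320
(4 + J)² = (4 + √3)²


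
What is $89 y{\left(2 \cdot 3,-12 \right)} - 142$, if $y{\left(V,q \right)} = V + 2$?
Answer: $570$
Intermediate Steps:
$y{\left(V,q \right)} = 2 + V$
$89 y{\left(2 \cdot 3,-12 \right)} - 142 = 89 \left(2 + 2 \cdot 3\right) - 142 = 89 \left(2 + 6\right) - 142 = 89 \cdot 8 - 142 = 712 - 142 = 570$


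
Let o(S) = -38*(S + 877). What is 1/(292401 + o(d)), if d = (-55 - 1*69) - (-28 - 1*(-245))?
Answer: 1/272033 ≈ 3.6760e-6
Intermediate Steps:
d = -341 (d = (-55 - 69) - (-28 + 245) = -124 - 1*217 = -124 - 217 = -341)
o(S) = -33326 - 38*S (o(S) = -38*(877 + S) = -33326 - 38*S)
1/(292401 + o(d)) = 1/(292401 + (-33326 - 38*(-341))) = 1/(292401 + (-33326 + 12958)) = 1/(292401 - 20368) = 1/272033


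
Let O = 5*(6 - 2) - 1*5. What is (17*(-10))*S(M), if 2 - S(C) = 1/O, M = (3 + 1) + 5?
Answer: -986/3 ≈ -328.67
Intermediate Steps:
M = 9 (M = 4 + 5 = 9)
O = 15 (O = 5*4 - 5 = 20 - 5 = 15)
S(C) = 29/15 (S(C) = 2 - 1/15 = 29/15)
(17*(-10))*S(M) = (17*(-10))*(29/15) = -170*29/15 = -986/3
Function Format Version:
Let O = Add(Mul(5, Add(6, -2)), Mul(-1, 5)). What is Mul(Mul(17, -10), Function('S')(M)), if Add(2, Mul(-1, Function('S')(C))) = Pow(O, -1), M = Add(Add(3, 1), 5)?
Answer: Rational(-986, 3) ≈ -328.67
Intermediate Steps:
M = 9 (M = Add(4, 5) = 9)
O = 15 (O = Add(Mul(5, 4), -5) = Add(20, -5) = 15)
Function('S')(C) = Rational(29, 15) (Function('S')(C) = Add(2, Mul(-1, Pow(15, -1))) = Add(2, Mul(-1, Rational(1, 15))) = Add(2, Rational(-1, 15)) = Rational(29, 15))
Mul(Mul(17, -10), Function('S')(M)) = Mul(Mul(17, -10), Rational(29, 15)) = Mul(-170, Rational(29, 15)) = Rational(-986, 3)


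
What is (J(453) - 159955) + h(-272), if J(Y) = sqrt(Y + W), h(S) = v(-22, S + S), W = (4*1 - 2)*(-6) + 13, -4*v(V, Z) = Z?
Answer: -159819 + sqrt(454) ≈ -1.5980e+5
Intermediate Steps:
v(V, Z) = -Z/4
W = 1 (W = (4 - 2)*(-6) + 13 = 2*(-6) + 13 = -12 + 13 = 1)
h(S) = -S/2 (h(S) = -(S + S)/4 = -S/2)
J(Y) = sqrt(1 + Y) (J(Y) = sqrt(Y + 1) = sqrt(1 + Y))
(J(453) - 159955) + h(-272) = (sqrt(1 + 453) - 159955) - 1/2*(-272) = (sqrt(454) - 159955) + 136 = (-159955 + sqrt(454)) + 136 = -159819 + sqrt(454)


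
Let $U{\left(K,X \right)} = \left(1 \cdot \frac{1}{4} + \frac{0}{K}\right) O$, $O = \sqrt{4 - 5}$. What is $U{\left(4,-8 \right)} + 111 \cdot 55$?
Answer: $6105 + \frac{i}{4} \approx 6105.0 + 0.25 i$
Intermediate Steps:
$O = i$ ($O = \sqrt{-1} = i \approx 1.0 i$)
$U{\left(K,X \right)} = \frac{i}{4}$ ($U{\left(K,X \right)} = \left(1 \cdot \frac{1}{4} + \frac{0}{K}\right) i = \left(1 \cdot \frac{1}{4} + 0\right) i = \left(\frac{1}{4} + 0\right) i = \frac{i}{4}$)
$U{\left(4,-8 \right)} + 111 \cdot 55 = \frac{i}{4} + 111 \cdot 55 = \frac{i}{4} + 6105 = 6105 + \frac{i}{4}$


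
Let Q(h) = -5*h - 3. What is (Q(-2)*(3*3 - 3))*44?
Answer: 1848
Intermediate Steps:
Q(h) = -3 - 5*h
(Q(-2)*(3*3 - 3))*44 = ((-3 - 5*(-2))*(3*3 - 3))*44 = ((-3 + 10)*(9 - 3))*44 = (7*6)*44 = 42*44 = 1848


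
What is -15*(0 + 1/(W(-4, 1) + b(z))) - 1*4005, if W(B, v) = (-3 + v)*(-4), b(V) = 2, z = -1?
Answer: -8013/2 ≈ -4006.5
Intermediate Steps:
W(B, v) = 12 - 4*v
-15*(0 + 1/(W(-4, 1) + b(z))) - 1*4005 = -15*(0 + 1/((12 - 4*1) + 2)) - 1*4005 = -15*(0 + 1/((12 - 4) + 2)) - 4005 = -15*(0 + 1/(8 + 2)) - 4005 = -15*(0 + 1/10) - 4005 = -15*(0 + ⅒) - 4005 = -15*⅒ - 4005 = -3/2 - 4005 = -8013/2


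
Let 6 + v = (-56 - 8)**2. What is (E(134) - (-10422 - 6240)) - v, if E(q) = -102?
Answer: 12470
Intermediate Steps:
v = 4090 (v = -6 + (-56 - 8)**2 = -6 + (-64)**2 = -6 + 4096 = 4090)
(E(134) - (-10422 - 6240)) - v = (-102 - (-10422 - 6240)) - 1*4090 = (-102 - 1*(-16662)) - 4090 = (-102 + 16662) - 4090 = 16560 - 4090 = 12470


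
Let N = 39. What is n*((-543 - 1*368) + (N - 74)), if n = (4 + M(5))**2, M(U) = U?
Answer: -76626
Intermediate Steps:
n = 81 (n = (4 + 5)**2 = 9**2 = 81)
n*((-543 - 1*368) + (N - 74)) = 81*((-543 - 1*368) + (39 - 74)) = 81*((-543 - 368) - 35) = 81*(-911 - 35) = 81*(-946) = -76626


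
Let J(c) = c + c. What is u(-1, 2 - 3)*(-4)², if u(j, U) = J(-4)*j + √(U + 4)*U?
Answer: 128 - 16*√3 ≈ 100.29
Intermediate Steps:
J(c) = 2*c
u(j, U) = -8*j + U*√(4 + U) (u(j, U) = (2*(-4))*j + √(U + 4)*U = -8*j + √(4 + U)*U = -8*j + U*√(4 + U))
u(-1, 2 - 3)*(-4)² = (-8*(-1) + (2 - 3)*√(4 + (2 - 3)))*(-4)² = (8 - √(4 - 1))*16 = (8 - √3)*16 = 128 - 16*√3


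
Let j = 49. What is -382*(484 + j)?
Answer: -203606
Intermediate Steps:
-382*(484 + j) = -382*(484 + 49) = -382*533 = -203606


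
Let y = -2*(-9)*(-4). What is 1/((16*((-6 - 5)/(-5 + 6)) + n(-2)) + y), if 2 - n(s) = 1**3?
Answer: -1/247 ≈ -0.0040486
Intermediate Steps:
y = -72 (y = 18*(-4) = -72)
n(s) = 1 (n(s) = 2 - 1*1**3 = 2 - 1*1 = 2 - 1 = 1)
1/((16*((-6 - 5)/(-5 + 6)) + n(-2)) + y) = 1/((16*((-6 - 5)/(-5 + 6)) + 1) - 72) = 1/((16*(-11/1) + 1) - 72) = 1/((16*(-11*1) + 1) - 72) = 1/((16*(-11) + 1) - 72) = 1/((-176 + 1) - 72) = 1/(-175 - 72) = 1/(-247) = -1/247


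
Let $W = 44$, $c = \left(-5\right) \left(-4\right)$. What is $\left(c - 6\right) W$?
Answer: $616$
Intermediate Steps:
$c = 20$
$\left(c - 6\right) W = \left(20 - 6\right) 44 = 14 \cdot 44 = 616$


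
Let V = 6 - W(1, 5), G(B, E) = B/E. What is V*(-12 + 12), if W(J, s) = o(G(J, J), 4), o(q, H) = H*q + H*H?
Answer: 0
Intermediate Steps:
o(q, H) = H² + H*q (o(q, H) = H*q + H² = H² + H*q)
W(J, s) = 20 (W(J, s) = 4*(4 + J/J) = 4*(4 + 1) = 4*5 = 20)
V = -14 (V = 6 - 1*20 = 6 - 20 = -14)
V*(-12 + 12) = -14*(-12 + 12) = -14*0 = 0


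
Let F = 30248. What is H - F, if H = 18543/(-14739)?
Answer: -148614605/4913 ≈ -30249.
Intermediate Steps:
H = -6181/4913 (H = 18543*(-1/14739) = -6181/4913 ≈ -1.2581)
H - F = -6181/4913 - 1*30248 = -6181/4913 - 30248 = -148614605/4913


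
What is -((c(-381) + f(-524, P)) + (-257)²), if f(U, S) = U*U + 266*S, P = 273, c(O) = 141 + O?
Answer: -413003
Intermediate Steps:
f(U, S) = U² + 266*S
-((c(-381) + f(-524, P)) + (-257)²) = -(((141 - 381) + ((-524)² + 266*273)) + (-257)²) = -((-240 + (274576 + 72618)) + 66049) = -((-240 + 347194) + 66049) = -(346954 + 66049) = -1*413003 = -413003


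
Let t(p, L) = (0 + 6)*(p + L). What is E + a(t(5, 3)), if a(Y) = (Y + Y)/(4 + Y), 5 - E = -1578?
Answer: 20603/13 ≈ 1584.8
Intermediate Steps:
t(p, L) = 6*L + 6*p (t(p, L) = 6*(L + p) = 6*L + 6*p)
E = 1583 (E = 5 - 1*(-1578) = 5 + 1578 = 1583)
a(Y) = 2*Y/(4 + Y) (a(Y) = (2*Y)/(4 + Y) = 2*Y/(4 + Y))
E + a(t(5, 3)) = 1583 + 2*(6*3 + 6*5)/(4 + (6*3 + 6*5)) = 1583 + 2*(18 + 30)/(4 + (18 + 30)) = 1583 + 2*48/(4 + 48) = 1583 + 2*48/52 = 1583 + 2*48*(1/52) = 1583 + 24/13 = 20603/13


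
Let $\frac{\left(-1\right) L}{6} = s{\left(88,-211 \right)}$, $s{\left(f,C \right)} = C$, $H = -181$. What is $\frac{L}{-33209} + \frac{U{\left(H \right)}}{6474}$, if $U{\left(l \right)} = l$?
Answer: $- \frac{14206913}{214995066} \approx -0.06608$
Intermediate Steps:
$L = 1266$ ($L = \left(-6\right) \left(-211\right) = 1266$)
$\frac{L}{-33209} + \frac{U{\left(H \right)}}{6474} = \frac{1266}{-33209} - \frac{181}{6474} = 1266 \left(- \frac{1}{33209}\right) - \frac{181}{6474} = - \frac{1266}{33209} - \frac{181}{6474} = - \frac{14206913}{214995066}$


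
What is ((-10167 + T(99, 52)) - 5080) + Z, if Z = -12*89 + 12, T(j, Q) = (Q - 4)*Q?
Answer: -13807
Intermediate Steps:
T(j, Q) = Q*(-4 + Q) (T(j, Q) = (-4 + Q)*Q = Q*(-4 + Q))
Z = -1056 (Z = -1068 + 12 = -1056)
((-10167 + T(99, 52)) - 5080) + Z = ((-10167 + 52*(-4 + 52)) - 5080) - 1056 = ((-10167 + 52*48) - 5080) - 1056 = ((-10167 + 2496) - 5080) - 1056 = (-7671 - 5080) - 1056 = -12751 - 1056 = -13807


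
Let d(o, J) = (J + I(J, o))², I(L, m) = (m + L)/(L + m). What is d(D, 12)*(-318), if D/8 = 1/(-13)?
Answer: -53742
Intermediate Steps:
I(L, m) = 1 (I(L, m) = (L + m)/(L + m) = 1)
D = -8/13 (D = 8/(-13) = 8*(-1/13) = -8/13 ≈ -0.61539)
d(o, J) = (1 + J)² (d(o, J) = (J + 1)² = (1 + J)²)
d(D, 12)*(-318) = (1 + 12)²*(-318) = 13²*(-318) = 169*(-318) = -53742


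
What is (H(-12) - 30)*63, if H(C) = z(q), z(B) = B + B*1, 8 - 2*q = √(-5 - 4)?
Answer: -1386 - 189*I ≈ -1386.0 - 189.0*I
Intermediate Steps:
q = 4 - 3*I/2 (q = 4 - √(-5 - 4)/2 = 4 - 3*I/2 ≈ 4.0 - 1.5*I)
z(B) = 2*B (z(B) = B + B = 2*B)
H(C) = 8 - 3*I (H(C) = 2*(4 - 3*I/2) = 8 - 3*I)
(H(-12) - 30)*63 = ((8 - 3*I) - 30)*63 = (-22 - 3*I)*63 = -1386 - 189*I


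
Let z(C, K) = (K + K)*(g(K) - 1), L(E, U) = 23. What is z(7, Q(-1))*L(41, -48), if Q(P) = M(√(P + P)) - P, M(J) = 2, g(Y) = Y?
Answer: 276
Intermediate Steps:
Q(P) = 2 - P
z(C, K) = 2*K*(-1 + K) (z(C, K) = (K + K)*(K - 1) = (2*K)*(-1 + K) = 2*K*(-1 + K))
z(7, Q(-1))*L(41, -48) = (2*(2 - 1*(-1))*(-1 + (2 - 1*(-1))))*23 = (2*(2 + 1)*(-1 + (2 + 1)))*23 = (2*3*(-1 + 3))*23 = (2*3*2)*23 = 12*23 = 276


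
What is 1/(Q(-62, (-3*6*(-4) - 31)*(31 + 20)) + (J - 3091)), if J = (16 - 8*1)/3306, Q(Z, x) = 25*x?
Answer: 1653/81301156 ≈ 2.0332e-5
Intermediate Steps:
J = 4/1653 (J = (16 - 8)*(1/3306) = 8*(1/3306) = 4/1653 ≈ 0.0024198)
1/(Q(-62, (-3*6*(-4) - 31)*(31 + 20)) + (J - 3091)) = 1/(25*((-3*6*(-4) - 31)*(31 + 20)) + (4/1653 - 3091)) = 1/(25*((-18*(-4) - 31)*51) - 5109419/1653) = 1/(25*((72 - 31)*51) - 5109419/1653) = 1/(25*(41*51) - 5109419/1653) = 1/(25*2091 - 5109419/1653) = 1/(52275 - 5109419/1653) = 1/(81301156/1653) = 1653/81301156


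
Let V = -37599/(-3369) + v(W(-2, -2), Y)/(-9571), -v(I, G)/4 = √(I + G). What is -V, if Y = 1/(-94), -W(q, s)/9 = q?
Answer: -12533/1123 - 2*√158954/449837 ≈ -11.162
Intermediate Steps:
W(q, s) = -9*q
Y = -1/94 ≈ -0.010638
v(I, G) = -4*√(G + I) (v(I, G) = -4*√(I + G) = -4*√(G + I))
V = 12533/1123 + 2*√158954/449837 (V = -37599/(-3369) - 4*√(-1/94 - 9*(-2))/(-9571) = -37599*(-1/3369) - 4*√(-1/94 + 18)*(-1/9571) = 12533/1123 - 2*√158954/47*(-1/9571) = 12533/1123 + 2*√158954/449837 ≈ 11.162)
-V = -(12533/1123 + 2*√158954/449837) = -12533/1123 - 2*√158954/449837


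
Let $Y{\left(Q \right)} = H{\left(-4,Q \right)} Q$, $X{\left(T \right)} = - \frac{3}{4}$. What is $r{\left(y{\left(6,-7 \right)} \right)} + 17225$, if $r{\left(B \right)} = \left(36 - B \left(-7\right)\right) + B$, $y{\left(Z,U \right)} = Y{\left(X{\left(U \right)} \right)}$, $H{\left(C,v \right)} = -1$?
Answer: $17267$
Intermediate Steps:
$X{\left(T \right)} = - \frac{3}{4}$ ($X{\left(T \right)} = \left(-3\right) \frac{1}{4} = - \frac{3}{4}$)
$Y{\left(Q \right)} = - Q$
$y{\left(Z,U \right)} = \frac{3}{4}$ ($y{\left(Z,U \right)} = \left(-1\right) \left(- \frac{3}{4}\right) = \frac{3}{4}$)
$r{\left(B \right)} = 36 + 8 B$ ($r{\left(B \right)} = \left(36 - - 7 B\right) + B = \left(36 + 7 B\right) + B = 36 + 8 B$)
$r{\left(y{\left(6,-7 \right)} \right)} + 17225 = \left(36 + 8 \cdot \frac{3}{4}\right) + 17225 = \left(36 + 6\right) + 17225 = 42 + 17225 = 17267$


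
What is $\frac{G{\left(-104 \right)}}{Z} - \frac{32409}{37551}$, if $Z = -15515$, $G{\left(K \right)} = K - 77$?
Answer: $- \frac{165342968}{194201255} \approx -0.8514$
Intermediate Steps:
$G{\left(K \right)} = -77 + K$
$\frac{G{\left(-104 \right)}}{Z} - \frac{32409}{37551} = \frac{-77 - 104}{-15515} - \frac{32409}{37551} = \left(-181\right) \left(- \frac{1}{15515}\right) - \frac{10803}{12517} = \frac{181}{15515} - \frac{10803}{12517} = - \frac{165342968}{194201255}$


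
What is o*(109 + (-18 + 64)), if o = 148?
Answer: 22940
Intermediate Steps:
o*(109 + (-18 + 64)) = 148*(109 + (-18 + 64)) = 148*(109 + 46) = 148*155 = 22940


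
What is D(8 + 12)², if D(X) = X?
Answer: 400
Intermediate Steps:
D(8 + 12)² = (8 + 12)² = 20² = 400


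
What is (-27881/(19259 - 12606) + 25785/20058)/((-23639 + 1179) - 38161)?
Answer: 129229831/2696540775918 ≈ 4.7924e-5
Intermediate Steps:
(-27881/(19259 - 12606) + 25785/20058)/((-23639 + 1179) - 38161) = (-27881/6653 + 25785*(1/20058))/(-22460 - 38161) = (-27881*1/6653 + 8595/6686)/(-60621) = (-27881/6653 + 8595/6686)*(-1/60621) = -129229831/44481958*(-1/60621) = 129229831/2696540775918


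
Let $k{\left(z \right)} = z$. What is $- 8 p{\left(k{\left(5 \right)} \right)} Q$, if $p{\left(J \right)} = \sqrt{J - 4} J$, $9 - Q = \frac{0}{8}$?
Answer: $-360$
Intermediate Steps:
$Q = 9$ ($Q = 9 - \frac{0}{8} = 9 - 0 \cdot \frac{1}{8} = 9 - 0 = 9 + 0 = 9$)
$p{\left(J \right)} = J \sqrt{-4 + J}$ ($p{\left(J \right)} = \sqrt{-4 + J} J = J \sqrt{-4 + J}$)
$- 8 p{\left(k{\left(5 \right)} \right)} Q = - 8 \cdot 5 \sqrt{-4 + 5} \cdot 9 = - 8 \cdot 5 \sqrt{1} \cdot 9 = - 8 \cdot 5 \cdot 1 \cdot 9 = \left(-8\right) 5 \cdot 9 = \left(-40\right) 9 = -360$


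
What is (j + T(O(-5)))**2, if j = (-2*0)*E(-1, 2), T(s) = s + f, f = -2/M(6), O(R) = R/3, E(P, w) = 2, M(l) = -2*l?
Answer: 9/4 ≈ 2.2500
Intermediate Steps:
O(R) = R/3 (O(R) = R*(1/3) = R/3)
f = 1/6 (f = -2/((-2*6)) = -2/(-12) = -2*(-1/12) = 1/6 ≈ 0.16667)
T(s) = 1/6 + s (T(s) = s + 1/6 = 1/6 + s)
j = 0 (j = -2*0*2 = 0*2 = 0)
(j + T(O(-5)))**2 = (0 + (1/6 + (1/3)*(-5)))**2 = (0 + (1/6 - 5/3))**2 = (0 - 3/2)**2 = (-3/2)**2 = 9/4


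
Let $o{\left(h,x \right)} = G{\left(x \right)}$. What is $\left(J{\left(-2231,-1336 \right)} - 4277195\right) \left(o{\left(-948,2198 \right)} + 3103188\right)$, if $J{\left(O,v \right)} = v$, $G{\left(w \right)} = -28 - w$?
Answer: $-13267562046822$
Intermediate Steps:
$o{\left(h,x \right)} = -28 - x$
$\left(J{\left(-2231,-1336 \right)} - 4277195\right) \left(o{\left(-948,2198 \right)} + 3103188\right) = \left(-1336 - 4277195\right) \left(\left(-28 - 2198\right) + 3103188\right) = - 4278531 \left(\left(-28 - 2198\right) + 3103188\right) = - 4278531 \left(-2226 + 3103188\right) = \left(-4278531\right) 3100962 = -13267562046822$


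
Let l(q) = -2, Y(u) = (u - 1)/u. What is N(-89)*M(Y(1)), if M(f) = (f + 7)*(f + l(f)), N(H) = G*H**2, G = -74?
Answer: 8206156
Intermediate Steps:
Y(u) = (-1 + u)/u
N(H) = -74*H**2
M(f) = (-2 + f)*(7 + f) (M(f) = (f + 7)*(f - 2) = (7 + f)*(-2 + f) = (-2 + f)*(7 + f))
N(-89)*M(Y(1)) = (-74*(-89)**2)*(-14 + ((-1 + 1)/1)**2 + 5*((-1 + 1)/1)) = (-74*7921)*(-14 + (1*0)**2 + 5*(1*0)) = -586154*(-14 + 0**2 + 5*0) = -586154*(-14 + 0 + 0) = -586154*(-14) = 8206156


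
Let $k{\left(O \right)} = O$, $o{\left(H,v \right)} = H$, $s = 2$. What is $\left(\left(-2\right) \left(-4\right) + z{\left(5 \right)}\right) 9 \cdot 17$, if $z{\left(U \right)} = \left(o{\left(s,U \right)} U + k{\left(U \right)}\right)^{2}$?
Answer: $35649$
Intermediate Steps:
$z{\left(U \right)} = 9 U^{2}$ ($z{\left(U \right)} = \left(2 U + U\right)^{2} = \left(3 U\right)^{2} = 9 U^{2}$)
$\left(\left(-2\right) \left(-4\right) + z{\left(5 \right)}\right) 9 \cdot 17 = \left(\left(-2\right) \left(-4\right) + 9 \cdot 5^{2}\right) 9 \cdot 17 = \left(8 + 9 \cdot 25\right) 9 \cdot 17 = \left(8 + 225\right) 9 \cdot 17 = 233 \cdot 9 \cdot 17 = 2097 \cdot 17 = 35649$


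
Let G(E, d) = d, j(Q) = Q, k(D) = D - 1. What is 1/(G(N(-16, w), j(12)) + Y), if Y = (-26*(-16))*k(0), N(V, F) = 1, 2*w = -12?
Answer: -1/404 ≈ -0.0024752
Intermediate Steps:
w = -6 (w = (½)*(-12) = -6)
k(D) = -1 + D
Y = -416 (Y = (-26*(-16))*(-1 + 0) = 416*(-1) = -416)
1/(G(N(-16, w), j(12)) + Y) = 1/(12 - 416) = 1/(-404) = -1/404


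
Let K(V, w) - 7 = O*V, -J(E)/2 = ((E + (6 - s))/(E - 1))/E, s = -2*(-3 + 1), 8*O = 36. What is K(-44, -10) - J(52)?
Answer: -42202/221 ≈ -190.96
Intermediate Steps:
O = 9/2 (O = (⅛)*36 = 9/2 ≈ 4.5000)
s = 4 (s = -2*(-2) = 4)
J(E) = -2*(2 + E)/(E*(-1 + E)) (J(E) = -2*(E + (6 - 1*4))/(E - 1)/E = -2*(E + (6 - 4))/(-1 + E)/E = -2*(E + 2)/(-1 + E)/E = -2*(2 + E)/(-1 + E)/E = -2*(2 + E)/(E*(-1 + E)))
K(V, w) = 7 + 9*V/2
K(-44, -10) - J(52) = (7 + (9/2)*(-44)) - 2*(-2 - 1*52)/(52*(-1 + 52)) = (7 - 198) - 2*(-2 - 52)/(52*51) = -191 - 2*(-54)/(52*51) = -191 - 1*(-9/221) = -191 + 9/221 = -42202/221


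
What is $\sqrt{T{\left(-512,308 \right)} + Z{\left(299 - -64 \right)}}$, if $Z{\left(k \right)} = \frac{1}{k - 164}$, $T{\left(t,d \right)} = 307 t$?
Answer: $\frac{i \sqrt{6224643385}}{199} \approx 396.46 i$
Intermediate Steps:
$Z{\left(k \right)} = \frac{1}{-164 + k}$
$\sqrt{T{\left(-512,308 \right)} + Z{\left(299 - -64 \right)}} = \sqrt{307 \left(-512\right) + \frac{1}{-164 + \left(299 - -64\right)}} = \sqrt{-157184 + \frac{1}{-164 + \left(299 + 64\right)}} = \sqrt{-157184 + \frac{1}{-164 + 363}} = \sqrt{-157184 + \frac{1}{199}} = \sqrt{- \frac{31279615}{199}} = \frac{i \sqrt{6224643385}}{199}$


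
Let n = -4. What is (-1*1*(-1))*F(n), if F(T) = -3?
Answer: -3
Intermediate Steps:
(-1*1*(-1))*F(n) = (-1*1*(-1))*(-3) = -1*(-1)*(-3) = 1*(-3) = -3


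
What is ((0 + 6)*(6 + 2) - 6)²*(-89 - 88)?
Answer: -312228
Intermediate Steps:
((0 + 6)*(6 + 2) - 6)²*(-89 - 88) = (6*8 - 6)²*(-177) = (48 - 6)²*(-177) = 42²*(-177) = 1764*(-177) = -312228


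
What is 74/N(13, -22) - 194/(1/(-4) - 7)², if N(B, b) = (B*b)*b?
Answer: -9734067/2645786 ≈ -3.6791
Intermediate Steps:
N(B, b) = B*b²
74/N(13, -22) - 194/(1/(-4) - 7)² = 74/((13*(-22)²)) - 194/(1/(-4) - 7)² = 74/((13*484)) - 194/(-¼ - 7)² = 74/6292 - 194/((-29/4)²) = 74*(1/6292) - 194/841/16 = 37/3146 - 194*16/841 = 37/3146 - 3104/841 = -9734067/2645786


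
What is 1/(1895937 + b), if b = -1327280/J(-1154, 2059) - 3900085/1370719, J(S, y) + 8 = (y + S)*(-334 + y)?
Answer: 305693247589/579574009066015998 ≈ 5.2745e-7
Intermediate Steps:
J(S, y) = -8 + (-334 + y)*(S + y) (J(S, y) = -8 + (y + S)*(-334 + y) = -8 + (S + y)*(-334 + y) = -8 + (-334 + y)*(S + y))
b = -1129688129895/305693247589 (b = -1327280/(-8 + 2059**2 - 334*(-1154) - 334*2059 - 1154*2059) - 3900085/1370719 = -1327280/(-8 + 4239481 + 385436 - 687706 - 2376086) - 3900085*1/1370719 = -1327280/1561117 - 557155/195817 = -1129688129895/305693247589 ≈ -3.6955)
1/(1895937 + b) = 1/(1895937 - 1129688129895/305693247589) = 1/(579574009066015998/305693247589) = 305693247589/579574009066015998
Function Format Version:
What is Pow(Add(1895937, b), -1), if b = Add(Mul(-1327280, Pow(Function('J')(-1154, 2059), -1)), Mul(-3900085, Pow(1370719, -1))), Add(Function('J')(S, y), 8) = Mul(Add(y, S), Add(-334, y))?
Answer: Rational(305693247589, 579574009066015998) ≈ 5.2745e-7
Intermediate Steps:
Function('J')(S, y) = Add(-8, Mul(Add(-334, y), Add(S, y))) (Function('J')(S, y) = Add(-8, Mul(Add(y, S), Add(-334, y))) = Add(-8, Mul(Add(S, y), Add(-334, y))) = Add(-8, Mul(Add(-334, y), Add(S, y))))
b = Rational(-1129688129895, 305693247589) (b = Add(Mul(-1327280, Pow(Add(-8, Pow(2059, 2), Mul(-334, -1154), Mul(-334, 2059), Mul(-1154, 2059)), -1)), Mul(-3900085, Pow(1370719, -1))) = Add(Mul(-1327280, Pow(Add(-8, 4239481, 385436, -687706, -2376086), -1)), Mul(-3900085, Rational(1, 1370719))) = Add(Mul(-1327280, Pow(1561117, -1)), Rational(-557155, 195817)) = Add(Mul(-1327280, Rational(1, 1561117)), Rational(-557155, 195817)) = Add(Rational(-1327280, 1561117), Rational(-557155, 195817)) = Rational(-1129688129895, 305693247589) ≈ -3.6955)
Pow(Add(1895937, b), -1) = Pow(Add(1895937, Rational(-1129688129895, 305693247589)), -1) = Pow(Rational(579574009066015998, 305693247589), -1) = Rational(305693247589, 579574009066015998)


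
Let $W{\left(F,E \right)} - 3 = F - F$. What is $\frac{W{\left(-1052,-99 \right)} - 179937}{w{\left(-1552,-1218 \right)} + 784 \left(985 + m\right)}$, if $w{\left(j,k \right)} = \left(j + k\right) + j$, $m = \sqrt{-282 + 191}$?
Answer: $- \frac{34543639353}{147438497105} + \frac{35267064 i \sqrt{91}}{147438497105} \approx -0.23429 + 0.0022818 i$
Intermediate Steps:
$m = i \sqrt{91}$ ($m = \sqrt{-91} = i \sqrt{91} \approx 9.5394 i$)
$w{\left(j,k \right)} = k + 2 j$
$W{\left(F,E \right)} = 3$ ($W{\left(F,E \right)} = 3 + \left(F - F\right) = 3 + 0 = 3$)
$\frac{W{\left(-1052,-99 \right)} - 179937}{w{\left(-1552,-1218 \right)} + 784 \left(985 + m\right)} = \frac{3 - 179937}{\left(-1218 + 2 \left(-1552\right)\right) + 784 \left(985 + i \sqrt{91}\right)} = - \frac{179934}{\left(-1218 - 3104\right) + \left(772240 + 784 i \sqrt{91}\right)} = - \frac{179934}{-4322 + \left(772240 + 784 i \sqrt{91}\right)} = - \frac{179934}{767918 + 784 i \sqrt{91}}$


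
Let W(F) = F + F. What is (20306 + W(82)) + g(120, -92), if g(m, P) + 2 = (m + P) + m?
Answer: 20616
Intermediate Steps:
g(m, P) = -2 + P + 2*m (g(m, P) = -2 + ((m + P) + m) = -2 + ((P + m) + m) = -2 + (P + 2*m) = -2 + P + 2*m)
W(F) = 2*F
(20306 + W(82)) + g(120, -92) = (20306 + 2*82) + (-2 - 92 + 2*120) = (20306 + 164) + (-2 - 92 + 240) = 20470 + 146 = 20616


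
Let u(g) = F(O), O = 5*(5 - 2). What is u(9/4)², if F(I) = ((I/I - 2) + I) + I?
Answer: 841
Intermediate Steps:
O = 15 (O = 5*3 = 15)
F(I) = -1 + 2*I (F(I) = ((1 - 2) + I) + I = (-1 + I) + I = -1 + 2*I)
u(g) = 29 (u(g) = -1 + 2*15 = -1 + 30 = 29)
u(9/4)² = 29² = 841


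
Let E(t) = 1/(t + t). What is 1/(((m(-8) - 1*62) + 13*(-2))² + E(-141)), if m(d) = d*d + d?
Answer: 282/288767 ≈ 0.00097657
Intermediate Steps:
E(t) = 1/(2*t)
m(d) = d + d² (m(d) = d² + d = d + d²)
1/(((m(-8) - 1*62) + 13*(-2))² + E(-141)) = 1/(((-8*(1 - 8) - 1*62) + 13*(-2))² + (½)/(-141)) = 1/(((-8*(-7) - 62) - 26)² + (½)*(-1/141)) = 1/(((56 - 62) - 26)² - 1/282) = 1/((-6 - 26)² - 1/282) = 1/((-32)² - 1/282) = 1/(1024 - 1/282) = 1/(288767/282) = 282/288767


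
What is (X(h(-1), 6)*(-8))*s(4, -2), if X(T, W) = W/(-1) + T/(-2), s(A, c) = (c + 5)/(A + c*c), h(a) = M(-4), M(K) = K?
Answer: 12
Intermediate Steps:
h(a) = -4
s(A, c) = (5 + c)/(A + c²)
X(T, W) = -W - T/2 (X(T, W) = W*(-1) + T*(-½) = -W - T/2)
(X(h(-1), 6)*(-8))*s(4, -2) = ((-1*6 - ½*(-4))*(-8))*((5 - 2)/(4 + (-2)²)) = ((-6 + 2)*(-8))*(3/(4 + 4)) = (-4*(-8))*(3/8) = 32*((⅛)*3) = 32*(3/8) = 12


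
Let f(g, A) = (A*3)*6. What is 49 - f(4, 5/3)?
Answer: 19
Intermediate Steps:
f(g, A) = 18*A (f(g, A) = (3*A)*6 = 18*A)
49 - f(4, 5/3) = 49 - 18*5/3 = 49 - 1*30 = 49 - 30 = 19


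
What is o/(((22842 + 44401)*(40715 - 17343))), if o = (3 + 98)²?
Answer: 10201/1571603396 ≈ 6.4908e-6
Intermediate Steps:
o = 10201 (o = 101² = 10201)
o/(((22842 + 44401)*(40715 - 17343))) = 10201/(((22842 + 44401)*(40715 - 17343))) = 10201/((67243*23372)) = 10201/1571603396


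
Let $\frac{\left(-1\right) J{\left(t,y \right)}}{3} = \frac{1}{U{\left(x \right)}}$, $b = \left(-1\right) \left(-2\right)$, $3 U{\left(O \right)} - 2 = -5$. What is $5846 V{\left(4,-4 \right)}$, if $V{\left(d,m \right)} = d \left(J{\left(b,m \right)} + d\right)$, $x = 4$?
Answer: $163688$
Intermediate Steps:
$U{\left(O \right)} = -1$ ($U{\left(O \right)} = \frac{2}{3} + \frac{1}{3} \left(-5\right) = \frac{2}{3} - \frac{5}{3} = -1$)
$b = 2$
$J{\left(t,y \right)} = 3$ ($J{\left(t,y \right)} = - \frac{3}{-1} = \left(-3\right) \left(-1\right) = 3$)
$V{\left(d,m \right)} = d \left(3 + d\right)$
$5846 V{\left(4,-4 \right)} = 5846 \cdot 4 \left(3 + 4\right) = 5846 \cdot 4 \cdot 7 = 5846 \cdot 28 = 163688$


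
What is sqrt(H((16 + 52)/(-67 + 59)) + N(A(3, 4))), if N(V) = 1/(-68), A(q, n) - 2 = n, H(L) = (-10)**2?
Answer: sqrt(115583)/34 ≈ 9.9993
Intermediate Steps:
H(L) = 100
A(q, n) = 2 + n
N(V) = -1/68
sqrt(H((16 + 52)/(-67 + 59)) + N(A(3, 4))) = sqrt(100 - 1/68) = sqrt(6799/68) = sqrt(115583)/34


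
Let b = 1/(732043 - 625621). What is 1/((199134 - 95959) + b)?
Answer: 106422/10980089851 ≈ 9.6923e-6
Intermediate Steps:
b = 1/106422 ≈ 9.3966e-6
1/((199134 - 95959) + b) = 1/((199134 - 95959) + 1/106422) = 1/(103175 + 1/106422) = 1/(10980089851/106422) = 106422/10980089851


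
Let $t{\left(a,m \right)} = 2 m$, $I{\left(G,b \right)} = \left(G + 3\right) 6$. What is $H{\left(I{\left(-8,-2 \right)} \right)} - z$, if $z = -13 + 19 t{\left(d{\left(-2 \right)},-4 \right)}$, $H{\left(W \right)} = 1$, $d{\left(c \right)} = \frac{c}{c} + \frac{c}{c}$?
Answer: $166$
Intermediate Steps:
$d{\left(c \right)} = 2$ ($d{\left(c \right)} = 1 + 1 = 2$)
$I{\left(G,b \right)} = 18 + 6 G$ ($I{\left(G,b \right)} = \left(3 + G\right) 6 = 18 + 6 G$)
$z = -165$ ($z = -13 + 19 \cdot 2 \left(-4\right) = -13 + 19 \left(-8\right) = -13 - 152 = -165$)
$H{\left(I{\left(-8,-2 \right)} \right)} - z = 1 - -165 = 1 + 165 = 166$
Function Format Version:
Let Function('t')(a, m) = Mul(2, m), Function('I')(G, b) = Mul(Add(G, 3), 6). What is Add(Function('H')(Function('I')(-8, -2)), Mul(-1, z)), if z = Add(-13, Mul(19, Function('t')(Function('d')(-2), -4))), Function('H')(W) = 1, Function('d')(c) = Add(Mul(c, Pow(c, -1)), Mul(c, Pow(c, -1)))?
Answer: 166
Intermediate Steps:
Function('d')(c) = 2 (Function('d')(c) = Add(1, 1) = 2)
Function('I')(G, b) = Add(18, Mul(6, G)) (Function('I')(G, b) = Mul(Add(3, G), 6) = Add(18, Mul(6, G)))
z = -165 (z = Add(-13, Mul(19, Mul(2, -4))) = Add(-13, Mul(19, -8)) = Add(-13, -152) = -165)
Add(Function('H')(Function('I')(-8, -2)), Mul(-1, z)) = Add(1, Mul(-1, -165)) = Add(1, 165) = 166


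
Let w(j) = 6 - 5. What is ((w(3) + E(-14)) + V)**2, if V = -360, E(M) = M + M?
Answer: 149769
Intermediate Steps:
w(j) = 1
E(M) = 2*M
((w(3) + E(-14)) + V)**2 = ((1 + 2*(-14)) - 360)**2 = ((1 - 28) - 360)**2 = (-27 - 360)**2 = (-387)**2 = 149769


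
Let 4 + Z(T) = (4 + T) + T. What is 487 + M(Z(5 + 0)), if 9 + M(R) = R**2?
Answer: 578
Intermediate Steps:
Z(T) = 2*T (Z(T) = -4 + ((4 + T) + T) = -4 + (4 + 2*T) = 2*T)
M(R) = -9 + R**2
487 + M(Z(5 + 0)) = 487 + (-9 + (2*(5 + 0))**2) = 487 + (-9 + (2*5)**2) = 487 + (-9 + 10**2) = 487 + (-9 + 100) = 487 + 91 = 578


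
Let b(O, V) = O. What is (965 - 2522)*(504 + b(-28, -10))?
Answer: -741132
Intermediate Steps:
(965 - 2522)*(504 + b(-28, -10)) = (965 - 2522)*(504 - 28) = -1557*476 = -741132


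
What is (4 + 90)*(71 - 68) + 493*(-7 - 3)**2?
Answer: 49582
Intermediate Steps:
(4 + 90)*(71 - 68) + 493*(-7 - 3)**2 = 94*3 + 493*(-10)**2 = 282 + 493*100 = 282 + 49300 = 49582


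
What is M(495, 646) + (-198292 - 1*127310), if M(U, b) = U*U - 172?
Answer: -80749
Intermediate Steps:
M(U, b) = -172 + U**2 (M(U, b) = U**2 - 172 = -172 + U**2)
M(495, 646) + (-198292 - 1*127310) = (-172 + 495**2) + (-198292 - 1*127310) = (-172 + 245025) + (-198292 - 127310) = 244853 - 325602 = -80749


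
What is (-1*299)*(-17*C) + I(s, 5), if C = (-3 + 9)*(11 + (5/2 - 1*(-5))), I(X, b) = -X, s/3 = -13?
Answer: 564252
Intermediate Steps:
s = -39 (s = 3*(-13) = -39)
C = 111 (C = 6*(11 + (5*(½) + 5)) = 6*(11 + (5/2 + 5)) = 6*(11 + 15/2) = 6*(37/2) = 111)
(-1*299)*(-17*C) + I(s, 5) = (-1*299)*(-17*111) - 1*(-39) = -299*(-1887) + 39 = 564213 + 39 = 564252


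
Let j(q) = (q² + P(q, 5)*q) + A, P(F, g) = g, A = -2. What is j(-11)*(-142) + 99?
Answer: -8989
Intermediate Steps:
j(q) = -2 + q² + 5*q (j(q) = (q² + 5*q) - 2 = -2 + q² + 5*q)
j(-11)*(-142) + 99 = (-2 + (-11)² + 5*(-11))*(-142) + 99 = (-2 + 121 - 55)*(-142) + 99 = 64*(-142) + 99 = -9088 + 99 = -8989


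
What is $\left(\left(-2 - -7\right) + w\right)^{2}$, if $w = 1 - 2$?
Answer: $16$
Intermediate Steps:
$w = -1$
$\left(\left(-2 - -7\right) + w\right)^{2} = \left(\left(-2 - -7\right) - 1\right)^{2} = \left(\left(-2 + 7\right) - 1\right)^{2} = \left(5 - 1\right)^{2} = 4^{2} = 16$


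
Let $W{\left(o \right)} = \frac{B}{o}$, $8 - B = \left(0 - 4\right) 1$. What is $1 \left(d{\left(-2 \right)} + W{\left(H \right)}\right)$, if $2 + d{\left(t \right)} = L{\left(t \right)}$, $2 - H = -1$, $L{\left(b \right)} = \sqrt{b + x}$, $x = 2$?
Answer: $2$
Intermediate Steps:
$L{\left(b \right)} = \sqrt{2 + b}$ ($L{\left(b \right)} = \sqrt{b + 2} = \sqrt{2 + b}$)
$H = 3$ ($H = 2 - -1 = 2 + 1 = 3$)
$d{\left(t \right)} = -2 + \sqrt{2 + t}$
$B = 12$ ($B = 8 - \left(0 - 4\right) 1 = 8 - \left(-4\right) 1 = 8 - -4 = 8 + 4 = 12$)
$W{\left(o \right)} = \frac{12}{o}$
$1 \left(d{\left(-2 \right)} + W{\left(H \right)}\right) = 1 \left(\left(-2 + \sqrt{2 - 2}\right) + \frac{12}{3}\right) = 1 \left(\left(-2 + \sqrt{0}\right) + 12 \cdot \frac{1}{3}\right) = 1 \left(\left(-2 + 0\right) + 4\right) = 1 \left(-2 + 4\right) = 1 \cdot 2 = 2$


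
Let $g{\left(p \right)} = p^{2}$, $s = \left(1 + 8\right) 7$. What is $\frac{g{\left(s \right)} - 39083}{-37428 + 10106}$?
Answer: $\frac{17557}{13661} \approx 1.2852$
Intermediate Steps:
$s = 63$ ($s = 9 \cdot 7 = 63$)
$\frac{g{\left(s \right)} - 39083}{-37428 + 10106} = \frac{63^{2} - 39083}{-37428 + 10106} = \frac{3969 - 39083}{-27322} = \left(-35114\right) \left(- \frac{1}{27322}\right) = \frac{17557}{13661}$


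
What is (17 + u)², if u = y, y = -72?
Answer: 3025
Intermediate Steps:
u = -72
(17 + u)² = (17 - 72)² = (-55)² = 3025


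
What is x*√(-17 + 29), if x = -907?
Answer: -1814*√3 ≈ -3141.9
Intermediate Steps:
x*√(-17 + 29) = -907*√(-17 + 29) = -1814*√3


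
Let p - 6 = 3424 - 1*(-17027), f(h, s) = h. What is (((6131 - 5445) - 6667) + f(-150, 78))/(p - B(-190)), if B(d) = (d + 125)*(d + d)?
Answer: 6131/4243 ≈ 1.4450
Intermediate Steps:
B(d) = 2*d*(125 + d) (B(d) = (125 + d)*(2*d) = 2*d*(125 + d))
p = 20457 (p = 6 + (3424 - 1*(-17027)) = 6 + (3424 + 17027) = 6 + 20451 = 20457)
(((6131 - 5445) - 6667) + f(-150, 78))/(p - B(-190)) = (((6131 - 5445) - 6667) - 150)/(20457 - 2*(-190)*(125 - 190)) = ((686 - 6667) - 150)/(20457 - 2*(-190)*(-65)) = (-5981 - 150)/(20457 - 1*24700) = -6131/(20457 - 24700) = -6131/(-4243) = -6131*(-1/4243) = 6131/4243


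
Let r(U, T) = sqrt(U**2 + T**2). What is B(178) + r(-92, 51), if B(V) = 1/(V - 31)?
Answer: 1/147 + sqrt(11065) ≈ 105.20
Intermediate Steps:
r(U, T) = sqrt(T**2 + U**2)
B(V) = 1/(-31 + V)
B(178) + r(-92, 51) = 1/(-31 + 178) + sqrt(51**2 + (-92)**2) = 1/147 + sqrt(2601 + 8464) = 1/147 + sqrt(11065)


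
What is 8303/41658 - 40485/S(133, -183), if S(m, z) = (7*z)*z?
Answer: 9625557/361688642 ≈ 0.026613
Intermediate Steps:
S(m, z) = 7*z²
8303/41658 - 40485/S(133, -183) = 8303/41658 - 40485/(7*(-183)²) = 8303*(1/41658) - 40485/(7*33489) = 8303/41658 - 40485/234423 = 8303/41658 - 40485*1/234423 = 8303/41658 - 13495/78141 = 9625557/361688642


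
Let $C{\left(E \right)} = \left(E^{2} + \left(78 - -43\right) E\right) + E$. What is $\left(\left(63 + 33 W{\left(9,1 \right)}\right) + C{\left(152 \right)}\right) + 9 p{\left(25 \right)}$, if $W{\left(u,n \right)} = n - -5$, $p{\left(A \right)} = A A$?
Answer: $47534$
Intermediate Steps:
$p{\left(A \right)} = A^{2}$
$W{\left(u,n \right)} = 5 + n$ ($W{\left(u,n \right)} = n + 5 = 5 + n$)
$C{\left(E \right)} = E^{2} + 122 E$ ($C{\left(E \right)} = \left(E^{2} + \left(78 + 43\right) E\right) + E = \left(E^{2} + 121 E\right) + E = E^{2} + 122 E$)
$\left(\left(63 + 33 W{\left(9,1 \right)}\right) + C{\left(152 \right)}\right) + 9 p{\left(25 \right)} = \left(\left(63 + 33 \left(5 + 1\right)\right) + 152 \left(122 + 152\right)\right) + 9 \cdot 25^{2} = \left(\left(63 + 33 \cdot 6\right) + 152 \cdot 274\right) + 9 \cdot 625 = \left(\left(63 + 198\right) + 41648\right) + 5625 = \left(261 + 41648\right) + 5625 = 41909 + 5625 = 47534$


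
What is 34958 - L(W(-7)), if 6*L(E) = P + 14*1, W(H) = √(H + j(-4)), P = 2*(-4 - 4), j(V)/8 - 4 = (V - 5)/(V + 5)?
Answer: 104875/3 ≈ 34958.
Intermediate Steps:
j(V) = 32 + 8*(-5 + V)/(5 + V) (j(V) = 32 + 8*((V - 5)/(V + 5)) = 32 + 8*((-5 + V)/(5 + V)) = 32 + 8*(-5 + V)/(5 + V))
P = -16 (P = 2*(-8) = -16)
W(H) = √(-40 + H) (W(H) = √(H + 40*(3 - 4)/(5 - 4)) = √(H + 40*(-1)/1) = √(H + 40*1*(-1)) = √(H - 40) = √(-40 + H))
L(E) = -⅓ (L(E) = (-16 + 14*1)/6 = (-16 + 14)/6 = (⅙)*(-2) = -⅓)
34958 - L(W(-7)) = 34958 - 1*(-⅓) = 34958 + ⅓ = 104875/3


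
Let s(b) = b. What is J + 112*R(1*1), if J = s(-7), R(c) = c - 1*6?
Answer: -567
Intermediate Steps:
R(c) = -6 + c (R(c) = c - 6 = -6 + c)
J = -7
J + 112*R(1*1) = -7 + 112*(-6 + 1*1) = -7 + 112*(-6 + 1) = -7 + 112*(-5) = -7 - 560 = -567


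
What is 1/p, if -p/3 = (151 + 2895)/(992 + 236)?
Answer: -614/4569 ≈ -0.13438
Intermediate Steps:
p = -4569/614 (p = -3*(151 + 2895)/(992 + 236) = -9138/1228 = -3*1523/614 = -4569/614 ≈ -7.4414)
1/p = 1/(-4569/614) = -614/4569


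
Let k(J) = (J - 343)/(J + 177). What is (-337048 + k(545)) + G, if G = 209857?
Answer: -45915850/361 ≈ -1.2719e+5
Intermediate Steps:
k(J) = (-343 + J)/(177 + J)
(-337048 + k(545)) + G = (-337048 + (-343 + 545)/(177 + 545)) + 209857 = (-337048 + 202/722) + 209857 = (-337048 + (1/722)*202) + 209857 = (-337048 + 101/361) + 209857 = -121674227/361 + 209857 = -45915850/361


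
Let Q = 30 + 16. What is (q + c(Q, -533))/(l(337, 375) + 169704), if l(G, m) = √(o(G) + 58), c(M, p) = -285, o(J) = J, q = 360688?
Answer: 61161830712/28799447221 - 360403*√395/28799447221 ≈ 2.1235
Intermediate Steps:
Q = 46
l(G, m) = √(58 + G) (l(G, m) = √(G + 58) = √(58 + G))
(q + c(Q, -533))/(l(337, 375) + 169704) = (360688 - 285)/(√(58 + 337) + 169704) = 360403/(√395 + 169704) = 360403/(169704 + √395)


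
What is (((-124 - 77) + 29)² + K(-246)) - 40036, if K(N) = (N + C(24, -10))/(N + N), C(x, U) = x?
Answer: -857027/82 ≈ -10452.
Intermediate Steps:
K(N) = (24 + N)/(2*N) (K(N) = (N + 24)/(N + N) = (24 + N)/((2*N)) = (24 + N)*(1/(2*N)) = (24 + N)/(2*N))
(((-124 - 77) + 29)² + K(-246)) - 40036 = (((-124 - 77) + 29)² + (½)*(24 - 246)/(-246)) - 40036 = ((-201 + 29)² + (½)*(-1/246)*(-222)) - 40036 = ((-172)² + 37/82) - 40036 = (29584 + 37/82) - 40036 = 2425925/82 - 40036 = -857027/82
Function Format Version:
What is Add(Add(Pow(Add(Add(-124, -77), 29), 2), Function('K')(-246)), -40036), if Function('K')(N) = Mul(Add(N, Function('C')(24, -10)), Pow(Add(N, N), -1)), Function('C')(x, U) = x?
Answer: Rational(-857027, 82) ≈ -10452.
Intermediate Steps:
Function('K')(N) = Mul(Rational(1, 2), Pow(N, -1), Add(24, N)) (Function('K')(N) = Mul(Add(N, 24), Pow(Add(N, N), -1)) = Mul(Add(24, N), Pow(Mul(2, N), -1)) = Mul(Add(24, N), Mul(Rational(1, 2), Pow(N, -1))) = Mul(Rational(1, 2), Pow(N, -1), Add(24, N)))
Add(Add(Pow(Add(Add(-124, -77), 29), 2), Function('K')(-246)), -40036) = Add(Add(Pow(Add(Add(-124, -77), 29), 2), Mul(Rational(1, 2), Pow(-246, -1), Add(24, -246))), -40036) = Add(Add(Pow(Add(-201, 29), 2), Mul(Rational(1, 2), Rational(-1, 246), -222)), -40036) = Add(Add(Pow(-172, 2), Rational(37, 82)), -40036) = Add(Add(29584, Rational(37, 82)), -40036) = Add(Rational(2425925, 82), -40036) = Rational(-857027, 82)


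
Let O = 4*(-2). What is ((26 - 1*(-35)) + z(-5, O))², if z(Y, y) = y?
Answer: 2809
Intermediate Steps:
O = -8
((26 - 1*(-35)) + z(-5, O))² = ((26 - 1*(-35)) - 8)² = ((26 + 35) - 8)² = (61 - 8)² = 53² = 2809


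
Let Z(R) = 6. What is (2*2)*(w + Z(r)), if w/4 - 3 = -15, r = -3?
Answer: -168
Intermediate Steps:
w = -48 (w = 12 + 4*(-15) = 12 - 60 = -48)
(2*2)*(w + Z(r)) = (2*2)*(-48 + 6) = 4*(-42) = -168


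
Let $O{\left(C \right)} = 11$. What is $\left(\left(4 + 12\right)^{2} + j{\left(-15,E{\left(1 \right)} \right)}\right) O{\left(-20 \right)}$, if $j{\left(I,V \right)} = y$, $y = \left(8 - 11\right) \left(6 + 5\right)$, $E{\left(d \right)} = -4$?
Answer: $2453$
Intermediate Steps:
$y = -33$ ($y = \left(-3\right) 11 = -33$)
$j{\left(I,V \right)} = -33$
$\left(\left(4 + 12\right)^{2} + j{\left(-15,E{\left(1 \right)} \right)}\right) O{\left(-20 \right)} = \left(\left(4 + 12\right)^{2} - 33\right) 11 = \left(16^{2} - 33\right) 11 = \left(256 - 33\right) 11 = 223 \cdot 11 = 2453$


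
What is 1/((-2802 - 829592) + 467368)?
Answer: -1/365026 ≈ -2.7395e-6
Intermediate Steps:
1/((-2802 - 829592) + 467368) = 1/(-832394 + 467368) = 1/(-365026) = -1/365026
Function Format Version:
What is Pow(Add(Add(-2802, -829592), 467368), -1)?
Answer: Rational(-1, 365026) ≈ -2.7395e-6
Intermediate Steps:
Pow(Add(Add(-2802, -829592), 467368), -1) = Pow(Add(-832394, 467368), -1) = Pow(-365026, -1) = Rational(-1, 365026)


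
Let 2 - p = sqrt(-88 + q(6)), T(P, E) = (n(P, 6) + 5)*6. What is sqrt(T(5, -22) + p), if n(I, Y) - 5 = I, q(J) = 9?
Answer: sqrt(92 - I*sqrt(79)) ≈ 9.6028 - 0.46279*I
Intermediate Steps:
n(I, Y) = 5 + I
T(P, E) = 60 + 6*P (T(P, E) = ((5 + P) + 5)*6 = (10 + P)*6 = 60 + 6*P)
p = 2 - I*sqrt(79) (p = 2 - sqrt(-88 + 9) = 2 - sqrt(-79) = 2 - I*sqrt(79) ≈ 2.0 - 8.8882*I)
sqrt(T(5, -22) + p) = sqrt((60 + 6*5) + (2 - I*sqrt(79))) = sqrt((60 + 30) + (2 - I*sqrt(79))) = sqrt(90 + (2 - I*sqrt(79))) = sqrt(92 - I*sqrt(79))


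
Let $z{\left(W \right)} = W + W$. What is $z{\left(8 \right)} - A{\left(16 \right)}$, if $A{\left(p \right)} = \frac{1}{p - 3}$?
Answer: $\frac{207}{13} \approx 15.923$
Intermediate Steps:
$A{\left(p \right)} = \frac{1}{-3 + p}$
$z{\left(W \right)} = 2 W$
$z{\left(8 \right)} - A{\left(16 \right)} = 2 \cdot 8 - \frac{1}{-3 + 16} = 16 - \frac{1}{13} = \frac{207}{13}$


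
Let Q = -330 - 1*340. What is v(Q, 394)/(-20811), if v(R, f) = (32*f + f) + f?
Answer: -13396/20811 ≈ -0.64370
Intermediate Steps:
Q = -670 (Q = -330 - 340 = -670)
v(R, f) = 34*f (v(R, f) = 33*f + f = 34*f)
v(Q, 394)/(-20811) = (34*394)/(-20811) = 13396*(-1/20811) = -13396/20811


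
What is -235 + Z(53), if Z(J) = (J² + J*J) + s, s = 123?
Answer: 5506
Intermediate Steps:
Z(J) = 123 + 2*J² (Z(J) = (J² + J*J) + 123 = (J² + J²) + 123 = 2*J² + 123 = 123 + 2*J²)
-235 + Z(53) = -235 + (123 + 2*53²) = -235 + (123 + 2*2809) = -235 + (123 + 5618) = -235 + 5741 = 5506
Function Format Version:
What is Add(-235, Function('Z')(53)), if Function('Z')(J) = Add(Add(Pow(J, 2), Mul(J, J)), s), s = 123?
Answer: 5506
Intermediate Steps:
Function('Z')(J) = Add(123, Mul(2, Pow(J, 2))) (Function('Z')(J) = Add(Add(Pow(J, 2), Mul(J, J)), 123) = Add(Add(Pow(J, 2), Pow(J, 2)), 123) = Add(Mul(2, Pow(J, 2)), 123) = Add(123, Mul(2, Pow(J, 2))))
Add(-235, Function('Z')(53)) = Add(-235, Add(123, Mul(2, Pow(53, 2)))) = Add(-235, Add(123, Mul(2, 2809))) = Add(-235, Add(123, 5618)) = Add(-235, 5741) = 5506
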